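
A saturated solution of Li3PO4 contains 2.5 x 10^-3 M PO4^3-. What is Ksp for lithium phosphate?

Li3PO4(s) <=> 3 Li^+ + PO4^3-
Stoichiometry gives [Li^+] = (3/1)[PO4^3-] = 7.50 x 10^-3 M.
Ksp = [Li^+]^3[PO4^3-]
Ksp = (7.50 × 10^-3)^3 × 2.5 × 10^-3 = 1.1 × 10^-9

1.1e-9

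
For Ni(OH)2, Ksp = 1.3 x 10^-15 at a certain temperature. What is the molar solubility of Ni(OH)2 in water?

s ≈ 6.9 x 10^-6 M

Ni(OH)2(s) ⇌ Ni^2+ + 2 OH^-
Ksp = [Ni^2+][OH^-]^2
For each mole of Ni(OH)2 that dissolves: [Ni^2+] = s, [OH^-] = 2s.
Ksp = s(2s)^2 = 4s^3
s = (1.3 x 10^-15 / 4)^(1/3) = 6.9 × 10^-6 M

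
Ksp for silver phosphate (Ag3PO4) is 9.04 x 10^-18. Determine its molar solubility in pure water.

Ag3PO4(s) <=> 3 Ag^+ + PO4^3-
Ksp = [Ag^+]^3[PO4^3-]
Let s = molar solubility. Then [Ag^+] = 3s and [PO4^3-] = s.
So Ksp = (3s)^3 × s = 27s^4
s^4 = 9.04 x 10^-18 / 27, so s = 2.41 × 10^-5 M

s = 2.41 × 10^-5 M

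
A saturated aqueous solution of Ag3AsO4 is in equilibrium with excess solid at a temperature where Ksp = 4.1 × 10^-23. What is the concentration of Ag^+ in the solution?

[Ag^+] = 3.3 × 10^-6 M

Ag3AsO4(s) ⇌ 3 Ag^+(aq) + AsO4^3-(aq)
Ksp = [Ag^+]^3[AsO4^3-]
If s mol/L of Ag3AsO4 dissolves, [Ag^+] = 3s and [AsO4^3-] = s.
So Ksp = (3s)^3 × s = 27s^4
Solving, s = (4.1 × 10^-23/27)^(1/4) = 1.11 × 10^-6 M
[Ag^+] = 3s = 3.3 × 10^-6 M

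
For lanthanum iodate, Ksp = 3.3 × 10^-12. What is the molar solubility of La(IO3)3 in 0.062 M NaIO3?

s ≈ 1.4 × 10^-8 M

La(IO3)3(s) ⇌ La^3+ + 3 IO3^-
Ksp = [La^3+][IO3^-]^3
Let s = moles of La(IO3)3 that dissolve per litre. [La^3+] = s, [IO3^-] = 0.062 + 3s ≈ 0.062 (since IO3^- from NaIO3 dominates).
Ksp ≈ s × (0.062)^3
s = 1.4 × 10^-8 M
Check: 3s = 4.2 × 10^-8 ≪ 0.062, so the approximation is valid.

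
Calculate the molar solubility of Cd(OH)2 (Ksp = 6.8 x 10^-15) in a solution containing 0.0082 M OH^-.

s = 1.0 × 10^-10 M

Cd(OH)2(s) ⇌ Cd^2+ + 2 OH^-
Ksp = [Cd^2+][OH^-]^2
Let s = moles of Cd(OH)2 that dissolve per litre. [Cd^2+] = s, [OH^-] = 0.0082 + 2s ≈ 0.0082 (common-ion effect: OH^- is already 0.0082 M).
Ksp ≈ s × (0.0082)^2
s = 1.0 × 10^-10 M
Check: 2s = 2.0 × 10^-10 ≪ 0.0082, so the approximation is valid.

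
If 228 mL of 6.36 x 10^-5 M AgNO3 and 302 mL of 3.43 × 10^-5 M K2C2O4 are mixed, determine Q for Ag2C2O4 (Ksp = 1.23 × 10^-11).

1.46 × 10^-14

Total volume = 228 + 302 = 530 mL.
[Ag^+] = 6.36 x 10^-5 × (228/530) = 2.736 × 10^-5 M
[C2O4^2-] = 3.43 x 10^-5 × (302/530) = 1.954 x 10^-5 M
Ag2C2O4(s) ⇌ 2 Ag^+(aq) + C2O4^2-(aq), so Q = [Ag^+]^2[C2O4^2-]
Q = (2.736 x 10^-5)^2(1.954 x 10^-5) = 1.46 × 10^-14
Q < Ksp, so no precipitate of Ag2C2O4 forms.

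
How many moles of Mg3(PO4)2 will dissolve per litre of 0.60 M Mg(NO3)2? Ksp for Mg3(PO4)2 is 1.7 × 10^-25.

s ≈ 4.4e-13 M

Mg3(PO4)2(s) ⇌ 3 Mg^2+ + 2 PO4^3-
Ksp = [Mg^2+]^3[PO4^3-]^2
If s mol/L dissolves here, [Mg^2+] = 0.60 + 3s ≈ 0.60, [PO4^3-] = 2s (since Mg^2+ from Mg(NO3)2 dominates).
Ksp ≈ (0.60)^3 × (2s)^2
s = 4.4 × 10^-13 M
Check: 3s = 1.3 x 10^-12 ≪ 0.60, so the approximation is valid.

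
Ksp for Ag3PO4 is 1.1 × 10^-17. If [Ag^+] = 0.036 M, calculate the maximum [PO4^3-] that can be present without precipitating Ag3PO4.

Ag3PO4(s) <=> 3 Ag^+ + PO4^3-
Ksp = [Ag^+]^3[PO4^3-]
Precipitation begins when Q = Ksp. With [Ag^+] = 0.036 M:
1.1 × 10^-17 = (0.036)^3 × [PO4^3-]
[PO4^3-] = (1.1 × 10^-17 / 4.67 x 10^-5) = 2.4 x 10^-13 M

2.4 × 10^-13 M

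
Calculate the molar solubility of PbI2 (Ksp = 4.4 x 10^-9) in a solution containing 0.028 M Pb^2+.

s = 2.0e-4 M

PbI2(s) <=> Pb^2+(aq) + 2 I^-(aq)
Ksp = [Pb^2+][I^-]^2
Let s be the molar solubility in this solution. [Pb^2+] = 0.028 + s ≈ 0.028, [I^-] = 2s (since the Pb^2+ already present dominates).
Ksp ≈ 0.028 × (2s)^2
s = 2.0 x 10^-4 M
Check: s = 2.0 × 10^-4 ≪ 0.028, so the approximation is valid.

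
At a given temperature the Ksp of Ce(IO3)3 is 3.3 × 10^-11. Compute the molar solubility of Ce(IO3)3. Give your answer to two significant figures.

s ≈ 1.1 x 10^-3 M

Ce(IO3)3(s) <=> Ce^3+ + 3 IO3^-
Ksp = [Ce^3+][IO3^-]^3
Let s = molar solubility. Then [Ce^3+] = s and [IO3^-] = 3s.
Substituting: Ksp = s(3s)^3 = 27s^4
s = (3.3 × 10^-11 / 27)^(1/4) = 1.1 × 10^-3 M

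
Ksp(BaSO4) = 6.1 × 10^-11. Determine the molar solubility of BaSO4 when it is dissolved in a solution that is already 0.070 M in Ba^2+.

s = 8.7e-10 M

BaSO4(s) ⇌ Ba^2+ + SO4^2-
Ksp = [Ba^2+][SO4^2-]
Let s = moles of BaSO4 that dissolve per litre. [Ba^2+] = 0.070 + s ≈ 0.070, [SO4^2-] = s (since the Ba^2+ already present dominates).
Ksp ≈ 0.070 × s
s = 8.7 × 10^-10 M
Check: s = 8.7 × 10^-10 ≪ 0.070, so the approximation is valid.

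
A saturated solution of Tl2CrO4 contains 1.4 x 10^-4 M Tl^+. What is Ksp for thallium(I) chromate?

Tl2CrO4(s) <=> 2 Tl^+ + CrO4^2-
Stoichiometry gives [CrO4^2-] = (1/2)[Tl^+] = 7.00 x 10^-5 M.
Ksp = [Tl^+]^2[CrO4^2-]
Ksp = (1.4 × 10^-4)^2 × 7.00 x 10^-5 = 1.4 × 10^-12

Ksp ≈ 1.4e-12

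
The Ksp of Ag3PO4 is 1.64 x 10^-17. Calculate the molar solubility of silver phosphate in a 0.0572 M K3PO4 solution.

Ag3PO4(s) ⇌ 3 Ag^+(aq) + PO4^3-(aq)
Ksp = [Ag^+]^3[PO4^3-]
Let s be the molar solubility in this solution. [Ag^+] = 3s, [PO4^3-] = 0.0572 + s ≈ 0.0572 (since PO4^3- from K3PO4 dominates).
Ksp ≈ (3s)^3 × 0.0572
s = 2.20 × 10^-6 M
Check: s = 2.2 × 10^-6 ≪ 0.0572, so the approximation is valid.

2.20 × 10^-6 M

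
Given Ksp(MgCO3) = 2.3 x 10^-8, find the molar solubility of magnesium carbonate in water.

1.5e-4 M

MgCO3(s) <=> Mg^2+ + CO3^2-
Ksp = [Mg^2+][CO3^2-]
If s mol/L of MgCO3 dissolves, [Mg^2+] = s and [CO3^2-] = s.
Ksp = s^2
s = (2.3 x 10^-8)^(1/2) = 1.5 × 10^-4 M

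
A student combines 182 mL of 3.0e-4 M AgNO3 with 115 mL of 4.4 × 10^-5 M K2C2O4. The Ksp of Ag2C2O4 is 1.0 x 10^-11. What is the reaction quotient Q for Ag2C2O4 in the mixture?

Total volume = 182 + 115 = 297 mL.
[Ag^+] = 3.0 × 10^-4 × (182/297) = 1.84 × 10^-4 M
[C2O4^2-] = 4.4 × 10^-5 × (115/297) = 1.70 x 10^-5 M
Ag2C2O4(s) ⇌ 2 Ag^+(aq) + C2O4^2-(aq), so Q = [Ag^+]^2[C2O4^2-]
Q = (1.84 × 10^-4)^2(1.70 × 10^-5) = 5.8 × 10^-13
Q < Ksp, so no precipitate of Ag2C2O4 forms.

Q = 5.8 × 10^-13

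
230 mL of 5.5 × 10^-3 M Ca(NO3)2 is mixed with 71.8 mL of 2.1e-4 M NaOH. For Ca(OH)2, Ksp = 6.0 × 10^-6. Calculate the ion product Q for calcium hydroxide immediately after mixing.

Total volume = 230 + 71.8 = 301.8 mL.
[Ca^2+] = 5.5 × 10^-3 × (230/301.8) = 4.19 × 10^-3 M
[OH^-] = 2.1 × 10^-4 × (71.8/301.8) = 5.00 × 10^-5 M
Ca(OH)2(s) ⇌ Ca^2+ + 2 OH^-, so Q = [Ca^2+][OH^-]^2
Q = (4.19 × 10^-3)(5.00 × 10^-5)^2 = 1.0 x 10^-11
Q < Ksp, so no precipitate of Ca(OH)2 forms.

Q = 1.0 × 10^-11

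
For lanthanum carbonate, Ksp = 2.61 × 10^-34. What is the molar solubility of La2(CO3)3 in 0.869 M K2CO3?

La2(CO3)3(s) <=> 2 La^3+ + 3 CO3^2-
Ksp = [La^3+]^2[CO3^2-]^3
If s mol/L dissolves here, [La^3+] = 2s, [CO3^2-] = 0.869 + 3s ≈ 0.869 (since CO3^2- from K2CO3 dominates).
Ksp ≈ (2s)^2 × (0.869)^3
s = 9.97 x 10^-18 M
Check: 3s = 3.0 × 10^-17 ≪ 0.869, so the approximation is valid.

9.97 x 10^-18 M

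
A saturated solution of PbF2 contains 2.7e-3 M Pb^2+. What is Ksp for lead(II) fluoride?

PbF2(s) ⇌ Pb^2+(aq) + 2 F^-(aq)
Stoichiometry gives [F^-] = (2/1)[Pb^2+] = 5.40 × 10^-3 M.
Ksp = [Pb^2+][F^-]^2
Ksp = 2.7 x 10^-3 × (5.40 × 10^-3)^2 = 7.9 x 10^-8

7.9e-8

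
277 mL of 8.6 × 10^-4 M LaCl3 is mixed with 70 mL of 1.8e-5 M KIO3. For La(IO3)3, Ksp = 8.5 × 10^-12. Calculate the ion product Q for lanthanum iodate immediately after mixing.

Total volume = 277 + 70 = 347 mL.
[La^3+] = 8.6 × 10^-4 × (277/347) = 6.87 × 10^-4 M
[IO3^-] = 1.8 × 10^-5 × (70/347) = 3.63 × 10^-6 M
La(IO3)3(s) ⇌ La^3+ + 3 IO3^-, so Q = [La^3+][IO3^-]^3
Q = (6.87 × 10^-4)(3.63 x 10^-6)^3 = 3.3 × 10^-20
Q < Ksp, so no precipitate of La(IO3)3 forms.

Q ≈ 3.3e-20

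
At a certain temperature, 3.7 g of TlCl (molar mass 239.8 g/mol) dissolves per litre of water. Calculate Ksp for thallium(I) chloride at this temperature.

Ksp ≈ 2.4 × 10^-4

Molar solubility s = (3.7 g/L) / (239.8 g/mol) = 1.54 × 10^-2 M.
TlCl(s) <=> Tl^+ + Cl^-
For each mole of TlCl that dissolves: [Tl^+] = s, [Cl^-] = s.
Ksp = [Tl^+][Cl^-]
Ksp = s^2
With s = 1.54 x 10^-2: Ksp = 2.4 x 10^-4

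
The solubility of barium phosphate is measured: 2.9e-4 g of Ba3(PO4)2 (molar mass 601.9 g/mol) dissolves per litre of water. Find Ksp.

2.8e-30

Molar solubility s = (2.9 x 10^-4 g/L) / (601.9 g/mol) = 4.82 x 10^-7 M.
Ba3(PO4)2(s) <=> 3 Ba^2+ + 2 PO4^3-
If s mol/L of Ba3(PO4)2 dissolves, [Ba^2+] = 3s and [PO4^3-] = 2s.
Ksp = [Ba^2+]^3[PO4^3-]^2
Ksp = (3s)^3(2s)^2 = 108s^5
Ksp = 108 × (4.82 × 10^-7)^5 = 2.8 x 10^-30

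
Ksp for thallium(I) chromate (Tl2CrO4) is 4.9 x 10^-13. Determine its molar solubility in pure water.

s ≈ 5.0 × 10^-5 M

Tl2CrO4(s) ⇌ 2 Tl^+(aq) + CrO4^2-(aq)
Ksp = [Tl^+]^2[CrO4^2-]
Let s = molar solubility. Then [Tl^+] = 2s and [CrO4^2-] = s.
So Ksp = (2s)^2 × s = 4s^3
s = (4.9 x 10^-13 / 4)^(1/3) = 5.0 × 10^-5 M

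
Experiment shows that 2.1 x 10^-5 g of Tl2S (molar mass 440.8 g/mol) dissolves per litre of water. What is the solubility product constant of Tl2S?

Ksp ≈ 4.3e-22

Molar solubility s = (2.1 × 10^-5 g/L) / (440.8 g/mol) = 4.76 x 10^-8 M.
Tl2S(s) ⇌ 2 Tl^+ + S^2-
Let s = molar solubility. Then [Tl^+] = 2s and [S^2-] = s.
Ksp = [Tl^+]^2[S^2-]
Substituting: Ksp = (2s)^2s = 4s^3
With s = 4.76 x 10^-8: Ksp = 4.3 × 10^-22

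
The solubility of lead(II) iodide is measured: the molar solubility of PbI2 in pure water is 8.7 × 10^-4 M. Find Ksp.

2.6e-9

PbI2(s) <=> Pb^2+(aq) + 2 I^-(aq)
Let s = molar solubility. Then [Pb^2+] = s and [I^-] = 2s.
Ksp = [Pb^2+][I^-]^2
So Ksp = s × (2s)^2 = 4s^3
Ksp = 4 × (8.7 x 10^-4)^3 = 2.6 × 10^-9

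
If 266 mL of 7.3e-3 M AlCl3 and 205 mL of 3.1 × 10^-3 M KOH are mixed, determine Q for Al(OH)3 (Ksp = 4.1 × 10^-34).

Q = 1.0 × 10^-11

Total volume = 266 + 205 = 471 mL.
[Al^3+] = 7.3 × 10^-3 × (266/471) = 4.12 x 10^-3 M
[OH^-] = 3.1 × 10^-3 × (205/471) = 1.35 × 10^-3 M
Al(OH)3(s) ⇌ Al^3+ + 3 OH^-, so Q = [Al^3+][OH^-]^3
Q = (4.12 × 10^-3)(1.35 × 10^-3)^3 = 1.0 x 10^-11
Q > Ksp, so Al(OH)3 will precipitate.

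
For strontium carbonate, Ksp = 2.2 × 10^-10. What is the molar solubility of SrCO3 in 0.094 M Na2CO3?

SrCO3(s) ⇌ Sr^2+ + CO3^2-
Ksp = [Sr^2+][CO3^2-]
Let s be the molar solubility in this solution. [Sr^2+] = s, [CO3^2-] = 0.094 + s ≈ 0.094 (Ksp is small, so little additional dissolves).
Ksp ≈ s × 0.094
s = 2.3 × 10^-9 M
Check: s = 2.3 x 10^-9 ≪ 0.094, so the approximation is valid.

s ≈ 2.3 × 10^-9 M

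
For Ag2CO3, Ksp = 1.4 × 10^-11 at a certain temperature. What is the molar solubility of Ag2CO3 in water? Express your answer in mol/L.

1.5 × 10^-4 M

Ag2CO3(s) ⇌ 2 Ag^+ + CO3^2-
Ksp = [Ag^+]^2[CO3^2-]
For each mole of Ag2CO3 that dissolves: [Ag^+] = 2s, [CO3^2-] = s.
Substituting: Ksp = (2s)^2s = 4s^3
Solving, s = (1.4 × 10^-11/4)^(1/3) = 1.5 x 10^-4 M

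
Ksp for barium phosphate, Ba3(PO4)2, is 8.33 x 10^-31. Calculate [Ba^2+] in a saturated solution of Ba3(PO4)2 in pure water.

Ba3(PO4)2(s) ⇌ 3 Ba^2+ + 2 PO4^3-
Ksp = [Ba^2+]^3[PO4^3-]^2
If s mol/L of Ba3(PO4)2 dissolves, [Ba^2+] = 3s and [PO4^3-] = 2s.
Ksp = (3s)^3(2s)^2 = 108s^5
s = (8.33 x 10^-31 / 108)^(1/5) = 3.780 x 10^-7 M
[Ba^2+] = 3s = 1.13 × 10^-6 M

[Ba^2+] = 1.13 x 10^-6 M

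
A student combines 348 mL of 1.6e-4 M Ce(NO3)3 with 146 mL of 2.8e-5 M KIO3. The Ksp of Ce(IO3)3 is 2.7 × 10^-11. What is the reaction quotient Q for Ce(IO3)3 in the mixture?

Q = 6.4 x 10^-20

Total volume = 348 + 146 = 494 mL.
[Ce^3+] = 1.6 × 10^-4 × (348/494) = 1.13 × 10^-4 M
[IO3^-] = 2.8 × 10^-5 × (146/494) = 8.28 x 10^-6 M
Ce(IO3)3(s) ⇌ Ce^3+ + 3 IO3^-, so Q = [Ce^3+][IO3^-]^3
Q = (1.13 × 10^-4)(8.28 x 10^-6)^3 = 6.4 x 10^-20
Q < Ksp, so no precipitate of Ce(IO3)3 forms.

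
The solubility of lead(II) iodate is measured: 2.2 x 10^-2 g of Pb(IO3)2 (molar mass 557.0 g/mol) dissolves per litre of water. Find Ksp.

Molar solubility s = (2.2 × 10^-2 g/L) / (557.0 g/mol) = 3.95 × 10^-5 M.
Pb(IO3)2(s) <=> Pb^2+ + 2 IO3^-
For each mole of Pb(IO3)2 that dissolves: [Pb^2+] = s, [IO3^-] = 2s.
Ksp = [Pb^2+][IO3^-]^2
Substituting: Ksp = s(2s)^2 = 4s^3
With s = 3.95 × 10^-5: Ksp = 2.5 × 10^-13

2.5 x 10^-13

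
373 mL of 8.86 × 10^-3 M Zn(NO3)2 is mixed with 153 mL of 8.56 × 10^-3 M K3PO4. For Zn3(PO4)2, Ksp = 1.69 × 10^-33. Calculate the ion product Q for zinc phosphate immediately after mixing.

1.54e-12

Total volume = 373 + 153 = 526 mL.
[Zn^2+] = 8.86 × 10^-3 × (373/526) = 6.283 × 10^-3 M
[PO4^3-] = 8.56 × 10^-3 × (153/526) = 2.490 x 10^-3 M
Zn3(PO4)2(s) ⇌ 3 Zn^2+ + 2 PO4^3-, so Q = [Zn^2+]^3[PO4^3-]^2
Q = (6.283 × 10^-3)^3(2.490 × 10^-3)^2 = 1.54 x 10^-12
Q > Ksp, so Zn3(PO4)2 will precipitate.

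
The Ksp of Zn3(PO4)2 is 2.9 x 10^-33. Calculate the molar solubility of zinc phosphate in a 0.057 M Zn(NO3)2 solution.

Zn3(PO4)2(s) <=> 3 Zn^2+(aq) + 2 PO4^3-(aq)
Ksp = [Zn^2+]^3[PO4^3-]^2
Let s = moles of Zn3(PO4)2 that dissolve per litre. [Zn^2+] = 0.057 + 3s ≈ 0.057, [PO4^3-] = 2s (since Zn^2+ from Zn(NO3)2 dominates).
Ksp ≈ (0.057)^3 × (2s)^2
s = 2.0 × 10^-15 M
Check: 3s = 5.9 x 10^-15 ≪ 0.057, so the approximation is valid.

2.0 × 10^-15 M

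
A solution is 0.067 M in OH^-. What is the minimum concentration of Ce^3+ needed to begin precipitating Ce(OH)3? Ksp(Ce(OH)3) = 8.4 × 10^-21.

Ce(OH)3(s) ⇌ Ce^3+(aq) + 3 OH^-(aq)
Ksp = [Ce^3+][OH^-]^3
Precipitation begins when Q = Ksp. With [OH^-] = 0.067 M:
8.4 × 10^-21 = (0.067)^3 × [Ce^3+]
[Ce^3+] = (8.4 × 10^-21 / 3.01 x 10^-4) = 2.8 × 10^-17 M

2.8 × 10^-17 M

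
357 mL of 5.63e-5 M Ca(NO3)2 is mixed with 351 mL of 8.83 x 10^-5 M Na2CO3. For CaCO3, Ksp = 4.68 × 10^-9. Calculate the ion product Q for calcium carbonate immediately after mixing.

1.24 × 10^-9

Total volume = 357 + 351 = 708 mL.
[Ca^2+] = 5.63 x 10^-5 × (357/708) = 2.839 × 10^-5 M
[CO3^2-] = 8.83 x 10^-5 × (351/708) = 4.378 x 10^-5 M
CaCO3(s) ⇌ Ca^2+(aq) + CO3^2-(aq), so Q = [Ca^2+][CO3^2-]
Q = (2.839 x 10^-5)(4.378 × 10^-5) = 1.24 x 10^-9
Q < Ksp, so no precipitate of CaCO3 forms.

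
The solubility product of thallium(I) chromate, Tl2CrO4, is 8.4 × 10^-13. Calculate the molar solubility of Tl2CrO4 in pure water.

Tl2CrO4(s) <=> 2 Tl^+(aq) + CrO4^2-(aq)
Ksp = [Tl^+]^2[CrO4^2-]
With molar solubility s: [Tl^+] = 2s, [CrO4^2-] = s.
Ksp = (2s)^2s = 4s^3
Solving, s = (8.4 × 10^-13/4)^(1/3) = 5.9 x 10^-5 M

5.9 x 10^-5 M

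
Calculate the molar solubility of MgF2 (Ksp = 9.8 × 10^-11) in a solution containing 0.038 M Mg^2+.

s ≈ 2.5e-5 M

MgF2(s) ⇌ Mg^2+(aq) + 2 F^-(aq)
Ksp = [Mg^2+][F^-]^2
If s mol/L dissolves here, [Mg^2+] = 0.038 + s ≈ 0.038, [F^-] = 2s (Ksp is small, so little additional dissolves).
Ksp ≈ 0.038 × (2s)^2
s = 2.5 x 10^-5 M
Check: s = 2.5 x 10^-5 ≪ 0.038, so the approximation is valid.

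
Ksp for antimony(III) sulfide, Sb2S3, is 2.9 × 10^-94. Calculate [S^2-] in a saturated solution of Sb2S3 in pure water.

Sb2S3(s) ⇌ 2 Sb^3+(aq) + 3 S^2-(aq)
Ksp = [Sb^3+]^2[S^2-]^3
With molar solubility s: [Sb^3+] = 2s, [S^2-] = 3s.
Ksp = (2s)^2(3s)^3 = 108s^5
s^5 = 2.9 × 10^-94 / 108, so s = 7.69 x 10^-20 M
[S^2-] = 3s = 2.3 × 10^-19 M

[S^2-] = 2.3e-19 M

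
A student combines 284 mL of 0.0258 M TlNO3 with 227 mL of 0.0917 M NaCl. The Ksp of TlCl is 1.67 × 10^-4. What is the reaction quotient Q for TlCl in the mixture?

Q = 5.84e-4

Total volume = 284 + 227 = 511 mL.
[Tl^+] = 2.58 × 10^-2 × (284/511) = 1.434 × 10^-2 M
[Cl^-] = 9.17 × 10^-2 × (227/511) = 4.074 x 10^-2 M
TlCl(s) ⇌ Tl^+(aq) + Cl^-(aq), so Q = [Tl^+][Cl^-]
Q = (1.434 x 10^-2)(4.074 × 10^-2) = 5.84 x 10^-4
Q > Ksp, so TlCl will precipitate.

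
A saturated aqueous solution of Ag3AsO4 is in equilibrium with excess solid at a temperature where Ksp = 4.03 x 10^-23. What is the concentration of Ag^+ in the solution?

[Ag^+] = 3.32 x 10^-6 M

Ag3AsO4(s) <=> 3 Ag^+(aq) + AsO4^3-(aq)
Ksp = [Ag^+]^3[AsO4^3-]
For each mole of Ag3AsO4 that dissolves: [Ag^+] = 3s, [AsO4^3-] = s.
Ksp = (3s)^3s = 27s^4
Solving, s = (4.03 x 10^-23/27)^(1/4) = 1.105 × 10^-6 M
[Ag^+] = 3s = 3.32 x 10^-6 M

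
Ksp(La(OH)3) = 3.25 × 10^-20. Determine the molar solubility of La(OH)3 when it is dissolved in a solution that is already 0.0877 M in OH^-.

s ≈ 4.82 x 10^-17 M

La(OH)3(s) ⇌ La^3+ + 3 OH^-
Ksp = [La^3+][OH^-]^3
If s mol/L dissolves here, [La^3+] = s, [OH^-] = 0.0877 + 3s ≈ 0.0877 (since the OH^- already present dominates).
Ksp ≈ s × (0.0877)^3
s = 4.82 x 10^-17 M
Check: 3s = 1.4 x 10^-16 ≪ 0.0877, so the approximation is valid.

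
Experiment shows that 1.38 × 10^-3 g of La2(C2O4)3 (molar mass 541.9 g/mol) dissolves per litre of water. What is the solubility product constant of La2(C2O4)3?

Molar solubility s = (1.38 × 10^-3 g/L) / (541.9 g/mol) = 2.547 × 10^-6 M.
La2(C2O4)3(s) ⇌ 2 La^3+(aq) + 3 C2O4^2-(aq)
For each mole of La2(C2O4)3 that dissolves: [La^3+] = 2s, [C2O4^2-] = 3s.
Ksp = [La^3+]^2[C2O4^2-]^3
Ksp = (2s)^2(3s)^3 = 108s^5
Ksp = 108 × (2.547 x 10^-6)^5 = 1.16 × 10^-26

1.16 × 10^-26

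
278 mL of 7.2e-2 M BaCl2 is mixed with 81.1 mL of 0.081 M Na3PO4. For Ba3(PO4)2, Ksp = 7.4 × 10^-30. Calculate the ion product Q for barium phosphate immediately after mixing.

Total volume = 278 + 81.1 = 359.1 mL.
[Ba^2+] = 7.2 × 10^-2 × (278/359.1) = 5.57 × 10^-2 M
[PO4^3-] = 8.1 × 10^-2 × (81.1/359.1) = 1.83 × 10^-2 M
Ba3(PO4)2(s) ⇌ 3 Ba^2+ + 2 PO4^3-, so Q = [Ba^2+]^3[PO4^3-]^2
Q = (5.57 × 10^-2)^3(1.83 × 10^-2)^2 = 5.8 × 10^-8
Q > Ksp, so Ba3(PO4)2 will precipitate.

Q ≈ 5.8e-8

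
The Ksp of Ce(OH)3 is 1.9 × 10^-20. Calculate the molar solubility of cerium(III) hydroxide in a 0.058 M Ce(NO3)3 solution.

Ce(OH)3(s) ⇌ Ce^3+(aq) + 3 OH^-(aq)
Ksp = [Ce^3+][OH^-]^3
Let s = moles of Ce(OH)3 that dissolve per litre. [Ce^3+] = 0.058 + s ≈ 0.058, [OH^-] = 3s (Ksp is small, so little additional dissolves).
Ksp ≈ 0.058 × (3s)^3
s = 2.3 x 10^-7 M
Check: s = 2.3 × 10^-7 ≪ 0.058, so the approximation is valid.

2.3e-7 M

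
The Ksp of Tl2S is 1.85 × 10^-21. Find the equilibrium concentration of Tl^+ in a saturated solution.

Tl2S(s) <=> 2 Tl^+(aq) + S^2-(aq)
Ksp = [Tl^+]^2[S^2-]
If s mol/L of Tl2S dissolves, [Tl^+] = 2s and [S^2-] = s.
Substituting: Ksp = (2s)^2s = 4s^3
Solving, s = (1.85 × 10^-21/4)^(1/3) = 7.733 x 10^-8 M
[Tl^+] = 2s = 1.55 × 10^-7 M

1.55 x 10^-7 M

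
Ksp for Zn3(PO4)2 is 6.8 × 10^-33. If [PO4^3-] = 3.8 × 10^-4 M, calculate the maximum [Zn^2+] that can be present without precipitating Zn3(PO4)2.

Zn3(PO4)2(s) ⇌ 3 Zn^2+ + 2 PO4^3-
Ksp = [Zn^2+]^3[PO4^3-]^2
Precipitation begins when Q = Ksp. With [PO4^3-] = 3.8 × 10^-4 M:
6.8 × 10^-33 = (3.8 × 10^-4)^2 × [Zn^2+]^3
[Zn^2+] = (6.8 × 10^-33 / 1.44 × 10^-7)^(1/3) = 3.6 × 10^-9 M

3.6 × 10^-9 M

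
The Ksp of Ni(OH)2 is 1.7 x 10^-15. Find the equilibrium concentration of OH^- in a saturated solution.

Ni(OH)2(s) ⇌ Ni^2+(aq) + 2 OH^-(aq)
Ksp = [Ni^2+][OH^-]^2
For each mole of Ni(OH)2 that dissolves: [Ni^2+] = s, [OH^-] = 2s.
Substituting: Ksp = s(2s)^2 = 4s^3
Solving, s = (1.7 x 10^-15/4)^(1/3) = 7.52 x 10^-6 M
[OH^-] = 2s = 1.5 × 10^-5 M

[OH^-] = 1.5e-5 M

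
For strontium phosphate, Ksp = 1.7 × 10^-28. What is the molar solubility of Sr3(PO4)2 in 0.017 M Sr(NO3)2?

Sr3(PO4)2(s) ⇌ 3 Sr^2+ + 2 PO4^3-
Ksp = [Sr^2+]^3[PO4^3-]^2
Let s = moles of Sr3(PO4)2 that dissolve per litre. [Sr^2+] = 0.017 + 3s ≈ 0.017, [PO4^3-] = 2s (since Sr^2+ from Sr(NO3)2 dominates).
Ksp ≈ (0.017)^3 × (2s)^2
s = 2.9 x 10^-12 M
Check: 3s = 8.8 × 10^-12 ≪ 0.017, so the approximation is valid.

2.9 x 10^-12 M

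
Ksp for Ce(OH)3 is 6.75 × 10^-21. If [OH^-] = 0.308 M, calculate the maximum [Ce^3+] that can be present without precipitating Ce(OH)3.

[Ce^3+] ≈ 2.31e-19 M

Ce(OH)3(s) ⇌ Ce^3+(aq) + 3 OH^-(aq)
Ksp = [Ce^3+][OH^-]^3
Precipitation begins when Q = Ksp. With [OH^-] = 0.308 M:
6.75 × 10^-21 = (0.308)^3 × [Ce^3+]
[Ce^3+] = (6.75 × 10^-21 / 2.922 x 10^-2) = 2.31 × 10^-19 M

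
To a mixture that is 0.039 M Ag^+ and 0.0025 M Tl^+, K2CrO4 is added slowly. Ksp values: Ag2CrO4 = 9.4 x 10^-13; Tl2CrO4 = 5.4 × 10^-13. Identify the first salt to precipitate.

Precipitation of each salt starts when its ion product equals its Ksp.
For Ag2CrO4: 9.4 x 10^-13 = (0.039)^2 × [CrO4^2-]  ⇒  [CrO4^2-] = 6.2 x 10^-10 M.
For Tl2CrO4: 5.4 × 10^-13 = (0.0025)^2 × [CrO4^2-]  ⇒  [CrO4^2-] = 8.6 x 10^-8 M.
The salt with the lower threshold [CrO4^2-] precipitates first: Ag2CrO4.

Ag2CrO4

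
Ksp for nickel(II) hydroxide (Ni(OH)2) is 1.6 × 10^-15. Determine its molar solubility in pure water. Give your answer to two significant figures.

7.4e-6 M

Ni(OH)2(s) <=> Ni^2+ + 2 OH^-
Ksp = [Ni^2+][OH^-]^2
Let s = molar solubility. Then [Ni^2+] = s and [OH^-] = 2s.
So Ksp = s × (2s)^2 = 4s^3
Solving, s = (1.6 × 10^-15/4)^(1/3) = 7.4 × 10^-6 M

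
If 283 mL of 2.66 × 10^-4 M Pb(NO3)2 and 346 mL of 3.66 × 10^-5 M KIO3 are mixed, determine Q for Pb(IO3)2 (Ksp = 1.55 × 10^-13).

Q ≈ 4.85e-14

Total volume = 283 + 346 = 629 mL.
[Pb^2+] = 2.66 × 10^-4 × (283/629) = 1.197 × 10^-4 M
[IO3^-] = 3.66 × 10^-5 × (346/629) = 2.013 x 10^-5 M
Pb(IO3)2(s) <=> Pb^2+(aq) + 2 IO3^-(aq), so Q = [Pb^2+][IO3^-]^2
Q = (1.197 x 10^-4)(2.013 x 10^-5)^2 = 4.85 x 10^-14
Q < Ksp, so no precipitate of Pb(IO3)2 forms.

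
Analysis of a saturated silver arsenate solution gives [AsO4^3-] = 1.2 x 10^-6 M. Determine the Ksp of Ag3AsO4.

Ag3AsO4(s) ⇌ 3 Ag^+(aq) + AsO4^3-(aq)
Stoichiometry gives [Ag^+] = (3/1)[AsO4^3-] = 3.60 x 10^-6 M.
Ksp = [Ag^+]^3[AsO4^3-]
Ksp = (3.60 × 10^-6)^3 × 1.2 × 10^-6 = 5.6 × 10^-23

Ksp = 5.6e-23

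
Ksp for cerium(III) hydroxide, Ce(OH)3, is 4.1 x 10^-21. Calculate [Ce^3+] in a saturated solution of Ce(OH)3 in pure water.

Ce(OH)3(s) ⇌ Ce^3+ + 3 OH^-
Ksp = [Ce^3+][OH^-]^3
If s mol/L of Ce(OH)3 dissolves, [Ce^3+] = s and [OH^-] = 3s.
So Ksp = s × (3s)^3 = 27s^4
s^4 = 4.1 x 10^-21 / 27, so s = 3.51 x 10^-6 M
[Ce^3+] = s = 3.5 × 10^-6 M

3.5e-6 M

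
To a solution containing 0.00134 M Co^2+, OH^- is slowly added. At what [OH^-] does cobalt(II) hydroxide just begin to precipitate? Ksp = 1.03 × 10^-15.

Co(OH)2(s) ⇌ Co^2+ + 2 OH^-
Ksp = [Co^2+][OH^-]^2
Precipitation begins when Q = Ksp. With [Co^2+] = 0.00134 M:
1.03 × 10^-15 = (0.00134) × [OH^-]^2
[OH^-] = (1.03 × 10^-15 / 1.34 × 10^-3)^(1/2) = 8.77 x 10^-7 M

8.77 × 10^-7 M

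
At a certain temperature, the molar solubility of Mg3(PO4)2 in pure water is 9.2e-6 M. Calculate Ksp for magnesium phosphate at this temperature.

Mg3(PO4)2(s) <=> 3 Mg^2+(aq) + 2 PO4^3-(aq)
If s mol/L of Mg3(PO4)2 dissolves, [Mg^2+] = 3s and [PO4^3-] = 2s.
Ksp = [Mg^2+]^3[PO4^3-]^2
Substituting: Ksp = (3s)^3(2s)^2 = 108s^5
Ksp = 108 × (9.2 × 10^-6)^5 = 7.1 x 10^-24

Ksp = 7.1 × 10^-24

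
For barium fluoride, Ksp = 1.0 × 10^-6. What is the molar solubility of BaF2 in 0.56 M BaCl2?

6.7e-4 M

BaF2(s) ⇌ Ba^2+ + 2 F^-
Ksp = [Ba^2+][F^-]^2
Let s be the molar solubility in this solution. [Ba^2+] = 0.56 + s ≈ 0.56, [F^-] = 2s (since Ba^2+ from BaCl2 dominates).
Ksp ≈ 0.56 × (2s)^2
s = 6.7 x 10^-4 M
Check: s = 6.7 × 10^-4 ≪ 0.56, so the approximation is valid.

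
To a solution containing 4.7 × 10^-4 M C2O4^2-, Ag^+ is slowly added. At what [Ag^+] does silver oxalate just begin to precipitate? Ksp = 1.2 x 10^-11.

1.6e-4 M

Ag2C2O4(s) ⇌ 2 Ag^+(aq) + C2O4^2-(aq)
Ksp = [Ag^+]^2[C2O4^2-]
Precipitation begins when Q = Ksp. With [C2O4^2-] = 4.7 × 10^-4 M:
1.2 x 10^-11 = (4.7 × 10^-4) × [Ag^+]^2
[Ag^+] = (1.2 x 10^-11 / 4.7 × 10^-4)^(1/2) = 1.6 x 10^-4 M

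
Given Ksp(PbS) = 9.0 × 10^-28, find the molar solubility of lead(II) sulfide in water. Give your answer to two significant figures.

s ≈ 3.0 x 10^-14 M

PbS(s) ⇌ Pb^2+ + S^2-
Ksp = [Pb^2+][S^2-]
Let s = molar solubility. Then [Pb^2+] = s and [S^2-] = s.
Ksp = s^2
s = (9.0 × 10^-28)^(1/2) = 3.0 × 10^-14 M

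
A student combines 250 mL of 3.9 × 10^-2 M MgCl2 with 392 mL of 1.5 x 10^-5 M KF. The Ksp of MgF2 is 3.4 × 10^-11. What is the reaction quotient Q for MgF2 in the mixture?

Total volume = 250 + 392 = 642 mL.
[Mg^2+] = 3.9 × 10^-2 × (250/642) = 1.52 × 10^-2 M
[F^-] = 1.5 × 10^-5 × (392/642) = 9.16 x 10^-6 M
MgF2(s) ⇌ Mg^2+ + 2 F^-, so Q = [Mg^2+][F^-]^2
Q = (1.52 × 10^-2)(9.16 x 10^-6)^2 = 1.3 x 10^-12
Q < Ksp, so no precipitate of MgF2 forms.

1.3 × 10^-12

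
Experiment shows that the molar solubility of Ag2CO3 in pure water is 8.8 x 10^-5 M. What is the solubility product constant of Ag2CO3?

Ag2CO3(s) ⇌ 2 Ag^+(aq) + CO3^2-(aq)
With molar solubility s: [Ag^+] = 2s, [CO3^2-] = s.
Ksp = [Ag^+]^2[CO3^2-]
Ksp = (2s)^2s = 4s^3
Ksp = 4 × (8.8 × 10^-5)^3 = 2.7 x 10^-12

Ksp ≈ 2.7 x 10^-12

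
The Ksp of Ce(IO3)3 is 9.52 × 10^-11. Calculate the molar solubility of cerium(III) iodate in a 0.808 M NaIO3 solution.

s = 1.80 × 10^-10 M

Ce(IO3)3(s) ⇌ Ce^3+(aq) + 3 IO3^-(aq)
Ksp = [Ce^3+][IO3^-]^3
Let s = moles of Ce(IO3)3 that dissolve per litre. [Ce^3+] = s, [IO3^-] = 0.808 + 3s ≈ 0.808 (Ksp is small, so little additional dissolves).
Ksp ≈ s × (0.808)^3
s = 1.80 × 10^-10 M
Check: 3s = 5.4 × 10^-10 ≪ 0.808, so the approximation is valid.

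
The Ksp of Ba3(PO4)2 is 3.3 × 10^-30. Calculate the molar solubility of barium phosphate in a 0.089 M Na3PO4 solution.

Ba3(PO4)2(s) <=> 3 Ba^2+ + 2 PO4^3-
Ksp = [Ba^2+]^3[PO4^3-]^2
Let s be the molar solubility in this solution. [Ba^2+] = 3s, [PO4^3-] = 0.089 + 2s ≈ 0.089 (common-ion effect: PO4^3- is already 0.089 M).
Ksp ≈ (3s)^3 × (0.089)^2
s = 2.5 × 10^-10 M
Check: 2s = 5.0 x 10^-10 ≪ 0.089, so the approximation is valid.

s ≈ 2.5e-10 M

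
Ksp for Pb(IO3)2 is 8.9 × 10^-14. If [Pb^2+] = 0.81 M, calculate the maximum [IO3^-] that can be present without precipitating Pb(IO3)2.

[IO3^-] ≈ 3.3e-7 M

Pb(IO3)2(s) ⇌ Pb^2+(aq) + 2 IO3^-(aq)
Ksp = [Pb^2+][IO3^-]^2
Precipitation begins when Q = Ksp. With [Pb^2+] = 0.81 M:
8.9 × 10^-14 = (0.81) × [IO3^-]^2
[IO3^-] = (8.9 × 10^-14 / 8.1 × 10^-1)^(1/2) = 3.3 x 10^-7 M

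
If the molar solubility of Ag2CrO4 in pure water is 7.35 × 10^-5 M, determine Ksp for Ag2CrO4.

Ag2CrO4(s) ⇌ 2 Ag^+ + CrO4^2-
If s mol/L of Ag2CrO4 dissolves, [Ag^+] = 2s and [CrO4^2-] = s.
Ksp = [Ag^+]^2[CrO4^2-]
Ksp = (2s)^2s = 4s^3
Ksp = 4 × (7.35 × 10^-5)^3 = 1.59 × 10^-12

Ksp ≈ 1.59 × 10^-12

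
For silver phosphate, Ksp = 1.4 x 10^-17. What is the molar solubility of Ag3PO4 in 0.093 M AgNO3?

s ≈ 1.7 × 10^-14 M

Ag3PO4(s) <=> 3 Ag^+ + PO4^3-
Ksp = [Ag^+]^3[PO4^3-]
If s mol/L dissolves here, [Ag^+] = 0.093 + 3s ≈ 0.093, [PO4^3-] = s (common-ion effect: Ag^+ is already 0.093 M).
Ksp ≈ (0.093)^3 × s
s = 1.7 × 10^-14 M
Check: 3s = 5.2 × 10^-14 ≪ 0.093, so the approximation is valid.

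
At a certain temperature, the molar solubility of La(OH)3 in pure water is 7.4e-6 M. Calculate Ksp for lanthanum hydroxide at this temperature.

La(OH)3(s) ⇌ La^3+ + 3 OH^-
Let s = molar solubility. Then [La^3+] = s and [OH^-] = 3s.
Ksp = [La^3+][OH^-]^3
So Ksp = s × (3s)^3 = 27s^4
Ksp = 27 × (7.4 × 10^-6)^4 = 8.1 × 10^-20

Ksp ≈ 8.1 × 10^-20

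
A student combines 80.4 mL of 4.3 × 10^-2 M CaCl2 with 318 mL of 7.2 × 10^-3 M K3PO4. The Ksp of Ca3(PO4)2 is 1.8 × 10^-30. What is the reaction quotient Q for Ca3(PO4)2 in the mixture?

Total volume = 80.4 + 318 = 398.4 mL.
[Ca^2+] = 4.3 × 10^-2 × (80.4/398.4) = 8.68 x 10^-3 M
[PO4^3-] = 7.2 x 10^-3 × (318/398.4) = 5.75 × 10^-3 M
Ca3(PO4)2(s) <=> 3 Ca^2+ + 2 PO4^3-, so Q = [Ca^2+]^3[PO4^3-]^2
Q = (8.68 × 10^-3)^3(5.75 x 10^-3)^2 = 2.2 x 10^-11
Q > Ksp, so Ca3(PO4)2 will precipitate.

Q = 2.2 × 10^-11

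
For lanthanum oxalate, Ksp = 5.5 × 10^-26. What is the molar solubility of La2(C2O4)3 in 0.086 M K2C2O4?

La2(C2O4)3(s) ⇌ 2 La^3+ + 3 C2O4^2-
Ksp = [La^3+]^2[C2O4^2-]^3
If s mol/L dissolves here, [La^3+] = 2s, [C2O4^2-] = 0.086 + 3s ≈ 0.086 (since C2O4^2- from K2C2O4 dominates).
Ksp ≈ (2s)^2 × (0.086)^3
s = 4.6 x 10^-12 M
Check: 3s = 1.4 x 10^-11 ≪ 0.086, so the approximation is valid.

4.6 x 10^-12 M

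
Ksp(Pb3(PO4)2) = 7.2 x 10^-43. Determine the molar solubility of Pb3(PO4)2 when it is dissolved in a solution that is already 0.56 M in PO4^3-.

Pb3(PO4)2(s) ⇌ 3 Pb^2+ + 2 PO4^3-
Ksp = [Pb^2+]^3[PO4^3-]^2
If s mol/L dissolves here, [Pb^2+] = 3s, [PO4^3-] = 0.56 + 2s ≈ 0.56 (Ksp is small, so little additional dissolves).
Ksp ≈ (3s)^3 × (0.56)^2
s = 4.4 × 10^-15 M
Check: 2s = 8.8 x 10^-15 ≪ 0.56, so the approximation is valid.

s ≈ 4.4e-15 M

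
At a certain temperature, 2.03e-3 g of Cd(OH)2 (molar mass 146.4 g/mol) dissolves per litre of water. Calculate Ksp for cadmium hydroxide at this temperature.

Molar solubility s = (2.03 × 10^-3 g/L) / (146.4 g/mol) = 1.387 × 10^-5 M.
Cd(OH)2(s) ⇌ Cd^2+ + 2 OH^-
Let s = molar solubility. Then [Cd^2+] = s and [OH^-] = 2s.
Ksp = [Cd^2+][OH^-]^2
Substituting: Ksp = s(2s)^2 = 4s^3
Ksp = 4 × (1.387 × 10^-5)^3 = 1.07 x 10^-14

Ksp = 1.07 × 10^-14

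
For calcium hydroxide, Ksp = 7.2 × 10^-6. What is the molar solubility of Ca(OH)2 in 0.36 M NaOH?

Ca(OH)2(s) ⇌ Ca^2+(aq) + 2 OH^-(aq)
Ksp = [Ca^2+][OH^-]^2
If s mol/L dissolves here, [Ca^2+] = s, [OH^-] = 0.36 + 2s ≈ 0.36 (Ksp is small, so little additional dissolves).
Ksp ≈ s × (0.36)^2
s = 5.6 × 10^-5 M
Check: 2s = 1.1 × 10^-4 ≪ 0.36, so the approximation is valid.

s ≈ 5.6e-5 M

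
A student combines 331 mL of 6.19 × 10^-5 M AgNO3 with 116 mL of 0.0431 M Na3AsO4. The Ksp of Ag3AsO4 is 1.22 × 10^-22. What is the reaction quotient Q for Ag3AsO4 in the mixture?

Total volume = 331 + 116 = 447 mL.
[Ag^+] = 6.19 × 10^-5 × (331/447) = 4.584 × 10^-5 M
[AsO4^3-] = 4.31 x 10^-2 × (116/447) = 1.118 × 10^-2 M
Ag3AsO4(s) ⇌ 3 Ag^+(aq) + AsO4^3-(aq), so Q = [Ag^+]^3[AsO4^3-]
Q = (4.584 × 10^-5)^3(1.118 × 10^-2) = 1.08 × 10^-15
Q > Ksp, so Ag3AsO4 will precipitate.

Q = 1.08e-15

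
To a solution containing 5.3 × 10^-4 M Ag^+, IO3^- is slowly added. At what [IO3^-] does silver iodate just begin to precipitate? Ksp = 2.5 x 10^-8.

AgIO3(s) ⇌ Ag^+ + IO3^-
Ksp = [Ag^+][IO3^-]
Precipitation begins when Q = Ksp. With [Ag^+] = 5.3 × 10^-4 M:
2.5 x 10^-8 = (5.3 × 10^-4) × [IO3^-]
[IO3^-] = (2.5 x 10^-8 / 5.3 × 10^-4) = 4.7 × 10^-5 M

[IO3^-] ≈ 4.7 × 10^-5 M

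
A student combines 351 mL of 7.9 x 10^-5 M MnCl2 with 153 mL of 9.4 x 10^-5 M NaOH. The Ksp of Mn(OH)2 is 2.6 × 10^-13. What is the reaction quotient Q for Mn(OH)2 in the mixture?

Total volume = 351 + 153 = 504 mL.
[Mn^2+] = 7.9 × 10^-5 × (351/504) = 5.50 x 10^-5 M
[OH^-] = 9.4 × 10^-5 × (153/504) = 2.85 x 10^-5 M
Mn(OH)2(s) ⇌ Mn^2+ + 2 OH^-, so Q = [Mn^2+][OH^-]^2
Q = (5.50 x 10^-5)(2.85 × 10^-5)^2 = 4.5 × 10^-14
Q < Ksp, so no precipitate of Mn(OH)2 forms.

Q = 4.5e-14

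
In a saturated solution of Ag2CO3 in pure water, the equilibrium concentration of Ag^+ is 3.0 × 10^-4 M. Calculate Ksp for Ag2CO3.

Ksp ≈ 1.4 × 10^-11

Ag2CO3(s) <=> 2 Ag^+(aq) + CO3^2-(aq)
Stoichiometry gives [CO3^2-] = (1/2)[Ag^+] = 1.50 × 10^-4 M.
Ksp = [Ag^+]^2[CO3^2-]
Ksp = (3.0 × 10^-4)^2 × 1.50 x 10^-4 = 1.4 x 10^-11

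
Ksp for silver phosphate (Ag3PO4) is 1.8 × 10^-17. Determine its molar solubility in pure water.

2.9 × 10^-5 M

Ag3PO4(s) ⇌ 3 Ag^+ + PO4^3-
Ksp = [Ag^+]^3[PO4^3-]
For each mole of Ag3PO4 that dissolves: [Ag^+] = 3s, [PO4^3-] = s.
Substituting: Ksp = (3s)^3s = 27s^4
s = (1.8 × 10^-17 / 27)^(1/4) = 2.9 × 10^-5 M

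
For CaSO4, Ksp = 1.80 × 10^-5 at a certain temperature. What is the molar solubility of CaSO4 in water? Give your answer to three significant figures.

s ≈ 4.24 × 10^-3 M

CaSO4(s) ⇌ Ca^2+(aq) + SO4^2-(aq)
Ksp = [Ca^2+][SO4^2-]
For each mole of CaSO4 that dissolves: [Ca^2+] = s, [SO4^2-] = s.
Ksp = (s)(s) = s^2
s = (1.80 × 10^-5)^(1/2) = 4.24 × 10^-3 M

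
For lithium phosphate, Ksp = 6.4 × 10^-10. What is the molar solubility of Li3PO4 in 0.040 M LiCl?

s ≈ 1.0e-5 M

Li3PO4(s) ⇌ 3 Li^+(aq) + PO4^3-(aq)
Ksp = [Li^+]^3[PO4^3-]
Let s be the molar solubility in this solution. [Li^+] = 0.040 + 3s ≈ 0.040, [PO4^3-] = s (since Li^+ from LiCl dominates).
Ksp ≈ (0.040)^3 × s
s = 1.0 x 10^-5 M
Check: 3s = 3.0 × 10^-5 ≪ 0.040, so the approximation is valid.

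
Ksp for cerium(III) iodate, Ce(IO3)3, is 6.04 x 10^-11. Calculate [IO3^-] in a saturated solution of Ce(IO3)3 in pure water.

Ce(IO3)3(s) ⇌ Ce^3+(aq) + 3 IO3^-(aq)
Ksp = [Ce^3+][IO3^-]^3
If s mol/L of Ce(IO3)3 dissolves, [Ce^3+] = s and [IO3^-] = 3s.
So Ksp = s × (3s)^3 = 27s^4
s = (6.04 x 10^-11 / 27)^(1/4) = 1.223 × 10^-3 M
[IO3^-] = 3s = 3.67 × 10^-3 M

3.67e-3 M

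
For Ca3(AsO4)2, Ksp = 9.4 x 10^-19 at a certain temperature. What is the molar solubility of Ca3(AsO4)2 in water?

s = 9.7 × 10^-5 M

Ca3(AsO4)2(s) ⇌ 3 Ca^2+(aq) + 2 AsO4^3-(aq)
Ksp = [Ca^2+]^3[AsO4^3-]^2
For each mole of Ca3(AsO4)2 that dissolves: [Ca^2+] = 3s, [AsO4^3-] = 2s.
Substituting: Ksp = (3s)^3(2s)^2 = 108s^5
s^5 = 9.4 x 10^-19 / 108, so s = 9.7 x 10^-5 M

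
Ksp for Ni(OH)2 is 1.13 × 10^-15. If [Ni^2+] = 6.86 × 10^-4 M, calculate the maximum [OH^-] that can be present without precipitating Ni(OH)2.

[OH^-] = 1.28 x 10^-6 M

Ni(OH)2(s) <=> Ni^2+ + 2 OH^-
Ksp = [Ni^2+][OH^-]^2
Precipitation begins when Q = Ksp. With [Ni^2+] = 6.86 × 10^-4 M:
1.13 × 10^-15 = (6.86 × 10^-4) × [OH^-]^2
[OH^-] = (1.13 × 10^-15 / 6.86 x 10^-4)^(1/2) = 1.28 × 10^-6 M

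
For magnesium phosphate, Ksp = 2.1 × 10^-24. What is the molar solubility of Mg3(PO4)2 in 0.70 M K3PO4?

5.4e-9 M

Mg3(PO4)2(s) <=> 3 Mg^2+ + 2 PO4^3-
Ksp = [Mg^2+]^3[PO4^3-]^2
Let s = moles of Mg3(PO4)2 that dissolve per litre. [Mg^2+] = 3s, [PO4^3-] = 0.70 + 2s ≈ 0.70 (Ksp is small, so little additional dissolves).
Ksp ≈ (3s)^3 × (0.70)^2
s = 5.4 × 10^-9 M
Check: 2s = 1.1 × 10^-8 ≪ 0.70, so the approximation is valid.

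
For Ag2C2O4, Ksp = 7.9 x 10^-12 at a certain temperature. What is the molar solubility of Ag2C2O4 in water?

s ≈ 1.3 × 10^-4 M

Ag2C2O4(s) ⇌ 2 Ag^+(aq) + C2O4^2-(aq)
Ksp = [Ag^+]^2[C2O4^2-]
With molar solubility s: [Ag^+] = 2s, [C2O4^2-] = s.
Ksp = (2s)^2s = 4s^3
Solving, s = (7.9 x 10^-12/4)^(1/3) = 1.3 × 10^-4 M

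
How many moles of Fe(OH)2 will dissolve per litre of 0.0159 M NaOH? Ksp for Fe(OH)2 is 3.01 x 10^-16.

s = 1.19e-12 M

Fe(OH)2(s) ⇌ Fe^2+ + 2 OH^-
Ksp = [Fe^2+][OH^-]^2
Let s be the molar solubility in this solution. [Fe^2+] = s, [OH^-] = 0.0159 + 2s ≈ 0.0159 (Ksp is small, so little additional dissolves).
Ksp ≈ s × (0.0159)^2
s = 1.19 x 10^-12 M
Check: 2s = 2.4 × 10^-12 ≪ 0.0159, so the approximation is valid.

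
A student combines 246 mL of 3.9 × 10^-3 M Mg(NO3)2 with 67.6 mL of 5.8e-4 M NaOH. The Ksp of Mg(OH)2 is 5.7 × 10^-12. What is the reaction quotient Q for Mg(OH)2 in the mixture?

Total volume = 246 + 67.6 = 313.6 mL.
[Mg^2+] = 3.9 × 10^-3 × (246/313.6) = 3.06 x 10^-3 M
[OH^-] = 5.8 × 10^-4 × (67.6/313.6) = 1.25 × 10^-4 M
Mg(OH)2(s) ⇌ Mg^2+(aq) + 2 OH^-(aq), so Q = [Mg^2+][OH^-]^2
Q = (3.06 x 10^-3)(1.25 × 10^-4)^2 = 4.8 x 10^-11
Q > Ksp, so Mg(OH)2 will precipitate.

4.8 x 10^-11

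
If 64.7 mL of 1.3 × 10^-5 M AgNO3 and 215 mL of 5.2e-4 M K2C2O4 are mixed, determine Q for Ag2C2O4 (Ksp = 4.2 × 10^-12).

Q ≈ 3.6e-15

Total volume = 64.7 + 215 = 279.7 mL.
[Ag^+] = 1.3 × 10^-5 × (64.7/279.7) = 3.01 x 10^-6 M
[C2O4^2-] = 5.2 x 10^-4 × (215/279.7) = 4.00 × 10^-4 M
Ag2C2O4(s) ⇌ 2 Ag^+ + C2O4^2-, so Q = [Ag^+]^2[C2O4^2-]
Q = (3.01 x 10^-6)^2(4.00 x 10^-4) = 3.6 x 10^-15
Q < Ksp, so no precipitate of Ag2C2O4 forms.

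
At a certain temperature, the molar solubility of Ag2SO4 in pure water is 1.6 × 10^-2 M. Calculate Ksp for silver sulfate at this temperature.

1.6e-5

Ag2SO4(s) <=> 2 Ag^+(aq) + SO4^2-(aq)
Let s = molar solubility. Then [Ag^+] = 2s and [SO4^2-] = s.
Ksp = [Ag^+]^2[SO4^2-]
Ksp = (2s)^2s = 4s^3
With s = 1.6 × 10^-2: Ksp = 1.6 × 10^-5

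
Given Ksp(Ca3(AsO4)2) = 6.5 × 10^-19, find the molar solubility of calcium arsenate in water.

Ca3(AsO4)2(s) ⇌ 3 Ca^2+(aq) + 2 AsO4^3-(aq)
Ksp = [Ca^2+]^3[AsO4^3-]^2
Let s = molar solubility. Then [Ca^2+] = 3s and [AsO4^3-] = 2s.
So Ksp = (3s)^3 × (2s)^2 = 108s^5
s^5 = 6.5 × 10^-19 / 108, so s = 9.0 × 10^-5 M

9.0 x 10^-5 M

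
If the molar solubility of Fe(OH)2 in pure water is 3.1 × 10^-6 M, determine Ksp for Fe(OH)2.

Ksp ≈ 1.2 x 10^-16

Fe(OH)2(s) ⇌ Fe^2+ + 2 OH^-
For each mole of Fe(OH)2 that dissolves: [Fe^2+] = s, [OH^-] = 2s.
Ksp = [Fe^2+][OH^-]^2
Substituting: Ksp = s(2s)^2 = 4s^3
Ksp = 4 × (3.1 x 10^-6)^3 = 1.2 × 10^-16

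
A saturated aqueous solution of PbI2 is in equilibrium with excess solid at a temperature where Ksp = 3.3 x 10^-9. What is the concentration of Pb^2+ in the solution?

9.4 x 10^-4 M

PbI2(s) ⇌ Pb^2+ + 2 I^-
Ksp = [Pb^2+][I^-]^2
If s mol/L of PbI2 dissolves, [Pb^2+] = s and [I^-] = 2s.
So Ksp = s × (2s)^2 = 4s^3
Solving, s = (3.3 x 10^-9/4)^(1/3) = 9.38 x 10^-4 M
[Pb^2+] = s = 9.4 x 10^-4 M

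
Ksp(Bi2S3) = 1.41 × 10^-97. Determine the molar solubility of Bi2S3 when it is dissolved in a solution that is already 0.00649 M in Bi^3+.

4.99 × 10^-32 M

Bi2S3(s) ⇌ 2 Bi^3+(aq) + 3 S^2-(aq)
Ksp = [Bi^3+]^2[S^2-]^3
Let s = moles of Bi2S3 that dissolve per litre. [Bi^3+] = 0.00649 + 2s ≈ 0.00649, [S^2-] = 3s (since the Bi^3+ already present dominates).
Ksp ≈ (0.00649)^2 × (3s)^3
s = 4.99 x 10^-32 M
Check: 2s = 1.0 x 10^-31 ≪ 0.00649, so the approximation is valid.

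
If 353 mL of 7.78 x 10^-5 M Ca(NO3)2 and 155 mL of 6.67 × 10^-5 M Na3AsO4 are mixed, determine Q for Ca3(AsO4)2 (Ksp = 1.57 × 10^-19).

Total volume = 353 + 155 = 508 mL.
[Ca^2+] = 7.78 x 10^-5 × (353/508) = 5.406 x 10^-5 M
[AsO4^3-] = 6.67 x 10^-5 × (155/508) = 2.035 × 10^-5 M
Ca3(AsO4)2(s) <=> 3 Ca^2+ + 2 AsO4^3-, so Q = [Ca^2+]^3[AsO4^3-]^2
Q = (5.406 × 10^-5)^3(2.035 × 10^-5)^2 = 6.54 x 10^-23
Q < Ksp, so no precipitate of Ca3(AsO4)2 forms.

Q = 6.54e-23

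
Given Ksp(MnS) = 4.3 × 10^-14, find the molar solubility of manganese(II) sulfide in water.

s = 2.1e-7 M

MnS(s) ⇌ Mn^2+(aq) + S^2-(aq)
Ksp = [Mn^2+][S^2-]
With molar solubility s: [Mn^2+] = s, [S^2-] = s.
Ksp = s^2
s = (4.3 × 10^-14)^(1/2) = 2.1 x 10^-7 M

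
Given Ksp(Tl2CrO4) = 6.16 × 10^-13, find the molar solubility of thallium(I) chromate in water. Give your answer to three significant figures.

Tl2CrO4(s) ⇌ 2 Tl^+(aq) + CrO4^2-(aq)
Ksp = [Tl^+]^2[CrO4^2-]
For each mole of Tl2CrO4 that dissolves: [Tl^+] = 2s, [CrO4^2-] = s.
Ksp = (2s)^2s = 4s^3
Solving, s = (6.16 × 10^-13/4)^(1/3) = 5.36 × 10^-5 M

5.36 × 10^-5 M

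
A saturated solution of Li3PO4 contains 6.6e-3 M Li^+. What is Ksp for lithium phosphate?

Li3PO4(s) ⇌ 3 Li^+(aq) + PO4^3-(aq)
Stoichiometry gives [PO4^3-] = (1/3)[Li^+] = 2.20 × 10^-3 M.
Ksp = [Li^+]^3[PO4^3-]
Ksp = (6.6 × 10^-3)^3 × 2.20 x 10^-3 = 6.3 x 10^-10

Ksp = 6.3 × 10^-10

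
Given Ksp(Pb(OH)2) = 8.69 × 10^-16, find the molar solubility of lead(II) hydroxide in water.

s ≈ 6.01 × 10^-6 M

Pb(OH)2(s) <=> Pb^2+ + 2 OH^-
Ksp = [Pb^2+][OH^-]^2
For each mole of Pb(OH)2 that dissolves: [Pb^2+] = s, [OH^-] = 2s.
Substituting: Ksp = s(2s)^2 = 4s^3
s = (8.69 × 10^-16 / 4)^(1/3) = 6.01 x 10^-6 M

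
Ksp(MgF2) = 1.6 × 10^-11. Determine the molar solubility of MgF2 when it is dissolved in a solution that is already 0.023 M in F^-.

MgF2(s) ⇌ Mg^2+ + 2 F^-
Ksp = [Mg^2+][F^-]^2
Let s = moles of MgF2 that dissolve per litre. [Mg^2+] = s, [F^-] = 0.023 + 2s ≈ 0.023 (Ksp is small, so little additional dissolves).
Ksp ≈ s × (0.023)^2
s = 3.0 x 10^-8 M
Check: 2s = 6.0 × 10^-8 ≪ 0.023, so the approximation is valid.

3.0 x 10^-8 M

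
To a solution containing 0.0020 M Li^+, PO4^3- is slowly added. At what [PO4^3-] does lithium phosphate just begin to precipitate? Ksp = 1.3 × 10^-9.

[PO4^3-] ≈ 1.6e-1 M

Li3PO4(s) ⇌ 3 Li^+ + PO4^3-
Ksp = [Li^+]^3[PO4^3-]
Precipitation begins when Q = Ksp. With [Li^+] = 0.0020 M:
1.3 × 10^-9 = (0.0020)^3 × [PO4^3-]
[PO4^3-] = (1.3 × 10^-9 / 8.00 × 10^-9) = 1.6 × 10^-1 M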